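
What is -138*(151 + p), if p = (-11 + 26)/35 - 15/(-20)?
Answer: -294009/14 ≈ -21001.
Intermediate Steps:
p = 33/28 (p = 15*(1/35) - 15*(-1/20) = 3/7 + 3/4 = 33/28 ≈ 1.1786)
-138*(151 + p) = -138*(151 + 33/28) = -138*4261/28 = -294009/14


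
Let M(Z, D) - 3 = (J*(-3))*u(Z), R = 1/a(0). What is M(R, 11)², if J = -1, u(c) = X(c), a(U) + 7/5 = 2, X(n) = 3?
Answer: 144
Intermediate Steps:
a(U) = ⅗ (a(U) = -7/5 + 2 = ⅗)
u(c) = 3
R = 5/3 (R = 1/(⅗) = 5/3 ≈ 1.6667)
M(Z, D) = 12 (M(Z, D) = 3 - 1*(-3)*3 = 3 + 3*3 = 3 + 9 = 12)
M(R, 11)² = 12² = 144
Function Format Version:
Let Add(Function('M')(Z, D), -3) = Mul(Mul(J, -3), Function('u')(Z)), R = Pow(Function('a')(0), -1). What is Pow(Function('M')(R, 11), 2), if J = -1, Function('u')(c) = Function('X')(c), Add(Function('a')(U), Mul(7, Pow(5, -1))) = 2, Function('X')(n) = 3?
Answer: 144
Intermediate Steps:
Function('a')(U) = Rational(3, 5) (Function('a')(U) = Add(Rational(-7, 5), 2) = Rational(3, 5))
Function('u')(c) = 3
R = Rational(5, 3) (R = Pow(Rational(3, 5), -1) = Rational(5, 3) ≈ 1.6667)
Function('M')(Z, D) = 12 (Function('M')(Z, D) = Add(3, Mul(Mul(-1, -3), 3)) = Add(3, Mul(3, 3)) = Add(3, 9) = 12)
Pow(Function('M')(R, 11), 2) = Pow(12, 2) = 144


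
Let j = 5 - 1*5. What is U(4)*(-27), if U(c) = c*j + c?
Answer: -108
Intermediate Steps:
j = 0 (j = 5 - 5 = 0)
U(c) = c (U(c) = c*0 + c = 0 + c = c)
U(4)*(-27) = 4*(-27) = -108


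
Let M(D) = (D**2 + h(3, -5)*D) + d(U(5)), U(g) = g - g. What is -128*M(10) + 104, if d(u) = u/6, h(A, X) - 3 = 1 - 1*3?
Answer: -13976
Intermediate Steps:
U(g) = 0
h(A, X) = 1 (h(A, X) = 3 + (1 - 1*3) = 3 + (1 - 3) = 3 - 2 = 1)
d(u) = u/6 (d(u) = u*(1/6) = u/6)
M(D) = D + D**2 (M(D) = (D**2 + 1*D) + (1/6)*0 = (D**2 + D) + 0 = (D + D**2) + 0 = D + D**2)
-128*M(10) + 104 = -1280*(1 + 10) + 104 = -1280*11 + 104 = -128*110 + 104 = -14080 + 104 = -13976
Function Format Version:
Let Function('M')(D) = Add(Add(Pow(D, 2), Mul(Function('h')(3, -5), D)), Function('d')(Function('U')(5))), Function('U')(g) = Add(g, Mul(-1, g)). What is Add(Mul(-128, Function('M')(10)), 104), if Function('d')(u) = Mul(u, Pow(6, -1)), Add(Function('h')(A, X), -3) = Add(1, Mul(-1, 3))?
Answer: -13976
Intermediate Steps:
Function('U')(g) = 0
Function('h')(A, X) = 1 (Function('h')(A, X) = Add(3, Add(1, Mul(-1, 3))) = Add(3, Add(1, -3)) = Add(3, -2) = 1)
Function('d')(u) = Mul(Rational(1, 6), u) (Function('d')(u) = Mul(u, Rational(1, 6)) = Mul(Rational(1, 6), u))
Function('M')(D) = Add(D, Pow(D, 2)) (Function('M')(D) = Add(Add(Pow(D, 2), Mul(1, D)), Mul(Rational(1, 6), 0)) = Add(Add(Pow(D, 2), D), 0) = Add(Add(D, Pow(D, 2)), 0) = Add(D, Pow(D, 2)))
Add(Mul(-128, Function('M')(10)), 104) = Add(Mul(-128, Mul(10, Add(1, 10))), 104) = Add(Mul(-128, Mul(10, 11)), 104) = Add(Mul(-128, 110), 104) = Add(-14080, 104) = -13976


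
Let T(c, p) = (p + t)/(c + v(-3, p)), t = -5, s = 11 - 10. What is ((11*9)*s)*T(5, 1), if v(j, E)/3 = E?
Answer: -99/2 ≈ -49.500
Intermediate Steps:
s = 1
v(j, E) = 3*E
T(c, p) = (-5 + p)/(c + 3*p) (T(c, p) = (p - 5)/(c + 3*p) = (-5 + p)/(c + 3*p))
((11*9)*s)*T(5, 1) = ((11*9)*1)*((-5 + 1)/(5 + 3*1)) = (99*1)*(-4/(5 + 3)) = 99*(-4/8) = 99*((1/8)*(-4)) = 99*(-1/2) = -99/2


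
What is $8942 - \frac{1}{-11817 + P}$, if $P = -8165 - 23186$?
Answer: $\frac{386008257}{43168} \approx 8942.0$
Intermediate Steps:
$P = -31351$ ($P = -8165 - 23186 = -31351$)
$8942 - \frac{1}{-11817 + P} = 8942 - \frac{1}{-11817 - 31351} = 8942 - \frac{1}{-43168} = 8942 - - \frac{1}{43168} = 8942 + \frac{1}{43168} = \frac{386008257}{43168}$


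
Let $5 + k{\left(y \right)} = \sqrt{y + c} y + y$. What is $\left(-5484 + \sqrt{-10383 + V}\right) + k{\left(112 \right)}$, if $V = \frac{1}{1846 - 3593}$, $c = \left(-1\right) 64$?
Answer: $-5377 + 448 \sqrt{3} + \frac{i \sqrt{31689011194}}{1747} \approx -4601.0 + 101.9 i$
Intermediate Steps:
$c = -64$
$V = - \frac{1}{1747}$ ($V = \frac{1}{1846 - 3593} = \frac{1}{-1747} = - \frac{1}{1747} \approx -0.00057241$)
$k{\left(y \right)} = -5 + y + y \sqrt{-64 + y}$ ($k{\left(y \right)} = -5 + \left(\sqrt{y - 64} y + y\right) = -5 + \left(\sqrt{-64 + y} y + y\right) = -5 + \left(y \sqrt{-64 + y} + y\right) = -5 + \left(y + y \sqrt{-64 + y}\right) = -5 + y + y \sqrt{-64 + y}$)
$\left(-5484 + \sqrt{-10383 + V}\right) + k{\left(112 \right)} = \left(-5484 + \sqrt{-10383 - \frac{1}{1747}}\right) + \left(-5 + 112 + 112 \sqrt{-64 + 112}\right) = \left(-5484 + \sqrt{- \frac{18139102}{1747}}\right) + \left(-5 + 112 + 112 \sqrt{48}\right) = \left(-5484 + \frac{i \sqrt{31689011194}}{1747}\right) + \left(-5 + 112 + 112 \cdot 4 \sqrt{3}\right) = \left(-5484 + \frac{i \sqrt{31689011194}}{1747}\right) + \left(-5 + 112 + 448 \sqrt{3}\right) = \left(-5484 + \frac{i \sqrt{31689011194}}{1747}\right) + \left(107 + 448 \sqrt{3}\right) = -5377 + 448 \sqrt{3} + \frac{i \sqrt{31689011194}}{1747}$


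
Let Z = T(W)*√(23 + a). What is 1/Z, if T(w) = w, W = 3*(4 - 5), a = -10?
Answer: -√13/39 ≈ -0.092450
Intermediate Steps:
W = -3 (W = 3*(-1) = -3)
Z = -3*√13 (Z = -3*√(23 - 10) = -3*√13 ≈ -10.817)
1/Z = 1/(-3*√13) = -√13/39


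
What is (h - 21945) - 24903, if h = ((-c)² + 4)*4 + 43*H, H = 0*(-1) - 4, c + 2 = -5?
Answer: -46808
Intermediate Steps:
c = -7 (c = -2 - 5 = -7)
H = -4 (H = 0 - 4 = -4)
h = 40 (h = ((-1*(-7))² + 4)*4 + 43*(-4) = (7² + 4)*4 - 172 = (49 + 4)*4 - 172 = 53*4 - 172 = 212 - 172 = 40)
(h - 21945) - 24903 = (40 - 21945) - 24903 = -21905 - 24903 = -46808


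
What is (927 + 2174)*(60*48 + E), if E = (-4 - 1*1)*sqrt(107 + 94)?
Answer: 8930880 - 15505*sqrt(201) ≈ 8.7111e+6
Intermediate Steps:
E = -5*sqrt(201) (E = (-4 - 1)*sqrt(201) = -5*sqrt(201) ≈ -70.887)
(927 + 2174)*(60*48 + E) = (927 + 2174)*(60*48 - 5*sqrt(201)) = 3101*(2880 - 5*sqrt(201)) = 8930880 - 15505*sqrt(201)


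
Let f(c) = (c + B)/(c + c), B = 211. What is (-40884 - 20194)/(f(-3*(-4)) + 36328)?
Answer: -1465872/872095 ≈ -1.6809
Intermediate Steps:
f(c) = (211 + c)/(2*c) (f(c) = (c + 211)/(c + c) = (211 + c)/((2*c)) = (211 + c)*(1/(2*c)) = (211 + c)/(2*c))
(-40884 - 20194)/(f(-3*(-4)) + 36328) = (-40884 - 20194)/((211 - 3*(-4))/(2*((-3*(-4)))) + 36328) = -61078/((½)*(211 + 12)/12 + 36328) = -61078/((½)*(1/12)*223 + 36328) = -61078/(223/24 + 36328) = -61078/872095/24 = -61078*24/872095 = -1465872/872095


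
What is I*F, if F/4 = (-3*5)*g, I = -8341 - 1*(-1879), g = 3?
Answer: 1163160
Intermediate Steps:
I = -6462 (I = -8341 + 1879 = -6462)
F = -180 (F = 4*(-3*5*3) = 4*(-15*3) = 4*(-45) = -180)
I*F = -6462*(-180) = 1163160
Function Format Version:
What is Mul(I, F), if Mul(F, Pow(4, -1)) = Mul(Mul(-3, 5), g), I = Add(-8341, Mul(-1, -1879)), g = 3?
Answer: 1163160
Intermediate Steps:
I = -6462 (I = Add(-8341, 1879) = -6462)
F = -180 (F = Mul(4, Mul(Mul(-3, 5), 3)) = Mul(4, Mul(-15, 3)) = Mul(4, -45) = -180)
Mul(I, F) = Mul(-6462, -180) = 1163160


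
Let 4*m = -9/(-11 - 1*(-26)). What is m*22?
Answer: -33/10 ≈ -3.3000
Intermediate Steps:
m = -3/20 (m = (-9/(-11 - 1*(-26)))/4 = (-9/(-11 + 26))/4 = (-9/15)/4 = (-9*1/15)/4 = (¼)*(-⅗) = -3/20 ≈ -0.15000)
m*22 = -3/20*22 = -33/10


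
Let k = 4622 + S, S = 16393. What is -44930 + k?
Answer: -23915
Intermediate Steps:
k = 21015 (k = 4622 + 16393 = 21015)
-44930 + k = -44930 + 21015 = -23915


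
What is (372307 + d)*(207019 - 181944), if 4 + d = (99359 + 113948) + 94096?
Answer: 17043627950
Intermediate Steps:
d = 307399 (d = -4 + ((99359 + 113948) + 94096) = -4 + (213307 + 94096) = -4 + 307403 = 307399)
(372307 + d)*(207019 - 181944) = (372307 + 307399)*(207019 - 181944) = 679706*25075 = 17043627950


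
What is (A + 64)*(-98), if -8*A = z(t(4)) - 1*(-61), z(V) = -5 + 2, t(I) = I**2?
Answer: -11123/2 ≈ -5561.5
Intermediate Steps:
z(V) = -3
A = -29/4 (A = -(-3 - 1*(-61))/8 = -(-3 + 61)/8 = -1/8*58 = -29/4 ≈ -7.2500)
(A + 64)*(-98) = (-29/4 + 64)*(-98) = (227/4)*(-98) = -11123/2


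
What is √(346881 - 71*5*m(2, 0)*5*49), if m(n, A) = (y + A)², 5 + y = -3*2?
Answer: I*√10177094 ≈ 3190.2*I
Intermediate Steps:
y = -11 (y = -5 - 3*2 = -5 - 6 = -11)
m(n, A) = (-11 + A)²
√(346881 - 71*5*m(2, 0)*5*49) = √(346881 - 71*5*(-11 + 0)²*5*49) = √(346881 - 71*5*(-11)²*5*49) = √(346881 - 71*5*121*5*49) = √(346881 - 42955*5*49) = √(346881 - 71*3025*49) = √(346881 - 214775*49) = √(346881 - 10523975) = √(-10177094) = I*√10177094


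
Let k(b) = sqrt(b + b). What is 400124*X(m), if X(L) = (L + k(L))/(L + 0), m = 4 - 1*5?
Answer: 400124 - 400124*I*sqrt(2) ≈ 4.0012e+5 - 5.6586e+5*I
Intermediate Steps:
k(b) = sqrt(2)*sqrt(b) (k(b) = sqrt(2*b) = sqrt(2)*sqrt(b))
m = -1 (m = 4 - 5 = -1)
X(L) = (L + sqrt(2)*sqrt(L))/L (X(L) = (L + sqrt(2)*sqrt(L))/(L + 0) = (L + sqrt(2)*sqrt(L))/L)
400124*X(m) = 400124*(1 + sqrt(2)/sqrt(-1)) = 400124*(1 + sqrt(2)*(-I)) = 400124*(1 - I*sqrt(2)) = 400124 - 400124*I*sqrt(2)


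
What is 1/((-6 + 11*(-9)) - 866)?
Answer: -1/971 ≈ -0.0010299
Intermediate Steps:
1/((-6 + 11*(-9)) - 866) = 1/((-6 - 99) - 866) = 1/(-105 - 866) = 1/(-971) = -1/971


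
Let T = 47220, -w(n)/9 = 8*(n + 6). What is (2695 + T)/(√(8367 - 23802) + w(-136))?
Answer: 10382320/1947223 - 69881*I*√35/5841669 ≈ 5.3319 - 0.070771*I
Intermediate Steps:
w(n) = -432 - 72*n (w(n) = -72*(n + 6) = -72*(6 + n) = -9*(48 + 8*n) = -432 - 72*n)
(2695 + T)/(√(8367 - 23802) + w(-136)) = (2695 + 47220)/(√(8367 - 23802) + (-432 - 72*(-136))) = 49915/(√(-15435) + (-432 + 9792)) = 49915/(21*I*√35 + 9360) = 49915/(9360 + 21*I*√35)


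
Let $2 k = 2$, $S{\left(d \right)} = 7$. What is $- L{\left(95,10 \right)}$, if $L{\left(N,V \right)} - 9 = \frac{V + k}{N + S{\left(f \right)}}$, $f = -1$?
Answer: $- \frac{929}{102} \approx -9.1078$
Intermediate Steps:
$k = 1$ ($k = \frac{1}{2} \cdot 2 = 1$)
$L{\left(N,V \right)} = 9 + \frac{1 + V}{7 + N}$ ($L{\left(N,V \right)} = 9 + \frac{V + 1}{N + 7} = 9 + \frac{1 + V}{7 + N}$)
$- L{\left(95,10 \right)} = - \frac{64 + 10 + 9 \cdot 95}{7 + 95} = - \frac{64 + 10 + 855}{102} = - \frac{929}{102}$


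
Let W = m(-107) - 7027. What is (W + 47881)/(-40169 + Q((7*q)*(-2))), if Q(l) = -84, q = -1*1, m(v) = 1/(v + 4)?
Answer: -4207961/4146059 ≈ -1.0149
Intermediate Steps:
m(v) = 1/(4 + v)
q = -1
W = -723782/103 (W = 1/(4 - 107) - 7027 = 1/(-103) - 7027 = -1/103 - 7027 = -723782/103 ≈ -7027.0)
(W + 47881)/(-40169 + Q((7*q)*(-2))) = (-723782/103 + 47881)/(-40169 - 84) = (4207961/103)/(-40253) = (4207961/103)*(-1/40253) = -4207961/4146059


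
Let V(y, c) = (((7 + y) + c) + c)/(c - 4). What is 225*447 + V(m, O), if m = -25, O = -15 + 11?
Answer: 402313/4 ≈ 1.0058e+5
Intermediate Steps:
O = -4
V(y, c) = (7 + y + 2*c)/(-4 + c) (V(y, c) = ((7 + c + y) + c)/(-4 + c) = (7 + y + 2*c)/(-4 + c))
225*447 + V(m, O) = 225*447 + (7 - 25 + 2*(-4))/(-4 - 4) = 100575 + (7 - 25 - 8)/(-8) = 100575 - 1/8*(-26) = 100575 + 13/4 = 402313/4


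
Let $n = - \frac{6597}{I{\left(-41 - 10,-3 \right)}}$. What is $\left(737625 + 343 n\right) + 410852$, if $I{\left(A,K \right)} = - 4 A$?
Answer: $\frac{77342179}{68} \approx 1.1374 \cdot 10^{6}$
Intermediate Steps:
$n = - \frac{2199}{68}$ ($n = - \frac{6597}{\left(-4\right) \left(-41 - 10\right)} = - \frac{6597}{\left(-4\right) \left(-51\right)} = - \frac{6597}{204} = \left(-6597\right) \frac{1}{204} = - \frac{2199}{68} \approx -32.338$)
$\left(737625 + 343 n\right) + 410852 = \left(737625 + 343 \left(- \frac{2199}{68}\right)\right) + 410852 = \left(737625 - \frac{754257}{68}\right) + 410852 = \frac{49404243}{68} + 410852 = \frac{77342179}{68}$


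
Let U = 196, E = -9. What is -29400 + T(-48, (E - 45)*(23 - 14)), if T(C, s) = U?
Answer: -29204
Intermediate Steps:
T(C, s) = 196
-29400 + T(-48, (E - 45)*(23 - 14)) = -29400 + 196 = -29204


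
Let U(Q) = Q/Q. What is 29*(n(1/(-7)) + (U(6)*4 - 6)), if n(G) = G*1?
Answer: -435/7 ≈ -62.143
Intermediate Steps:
U(Q) = 1
n(G) = G
29*(n(1/(-7)) + (U(6)*4 - 6)) = 29*(1/(-7) + (1*4 - 6)) = 29*(-⅐ + (4 - 6)) = 29*(-⅐ - 2) = 29*(-15/7) = -435/7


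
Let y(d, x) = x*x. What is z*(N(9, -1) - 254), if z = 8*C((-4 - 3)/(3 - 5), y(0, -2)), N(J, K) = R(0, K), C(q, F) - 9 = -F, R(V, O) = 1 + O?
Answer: -10160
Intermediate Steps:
y(d, x) = x²
C(q, F) = 9 - F
N(J, K) = 1 + K
z = 40 (z = 8*(9 - 1*(-2)²) = 8*(9 - 1*4) = 8*(9 - 4) = 8*5 = 40)
z*(N(9, -1) - 254) = 40*((1 - 1) - 254) = 40*(0 - 254) = 40*(-254) = -10160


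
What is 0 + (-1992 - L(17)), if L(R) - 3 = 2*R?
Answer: -2029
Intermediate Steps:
L(R) = 3 + 2*R
0 + (-1992 - L(17)) = 0 + (-1992 - (3 + 2*17)) = 0 + (-1992 - (3 + 34)) = 0 + (-1992 - 1*37) = 0 + (-1992 - 37) = 0 - 2029 = -2029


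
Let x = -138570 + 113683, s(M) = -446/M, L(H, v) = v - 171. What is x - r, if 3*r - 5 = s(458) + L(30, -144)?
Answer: -17026156/687 ≈ -24783.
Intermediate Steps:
L(H, v) = -171 + v
x = -24887
r = -71213/687 (r = 5/3 + (-446/458 + (-171 - 144))/3 = 5/3 + (-446*1/458 - 315)/3 = 5/3 + (-223/229 - 315)/3 = 5/3 + (⅓)*(-72358/229) = 5/3 - 72358/687 = -71213/687 ≈ -103.66)
x - r = -24887 - 1*(-71213/687) = -24887 + 71213/687 = -17026156/687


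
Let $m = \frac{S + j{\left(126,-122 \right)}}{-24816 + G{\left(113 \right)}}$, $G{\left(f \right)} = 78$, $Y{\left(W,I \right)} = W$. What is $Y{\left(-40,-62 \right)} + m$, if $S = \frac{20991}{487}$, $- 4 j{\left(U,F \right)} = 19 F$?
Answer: $- \frac{964398895}{24094812} \approx -40.025$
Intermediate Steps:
$j{\left(U,F \right)} = - \frac{19 F}{4}$
$S = \frac{20991}{487}$ ($S = 20991 \cdot \frac{1}{487} = \frac{20991}{487} \approx 43.103$)
$m = - \frac{606415}{24094812}$ ($m = \frac{\frac{20991}{487} - - \frac{1159}{2}}{-24816 + 78} = \frac{\frac{20991}{487} + \frac{1159}{2}}{-24738} = \frac{606415}{974} \left(- \frac{1}{24738}\right) = - \frac{606415}{24094812} \approx -0.025168$)
$Y{\left(-40,-62 \right)} + m = -40 - \frac{606415}{24094812} = - \frac{964398895}{24094812}$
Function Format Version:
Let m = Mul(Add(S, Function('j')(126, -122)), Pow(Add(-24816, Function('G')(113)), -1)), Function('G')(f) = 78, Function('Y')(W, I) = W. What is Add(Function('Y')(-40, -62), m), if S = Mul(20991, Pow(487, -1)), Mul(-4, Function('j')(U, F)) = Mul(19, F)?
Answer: Rational(-964398895, 24094812) ≈ -40.025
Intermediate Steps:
Function('j')(U, F) = Mul(Rational(-19, 4), F) (Function('j')(U, F) = Mul(Rational(-1, 4), Mul(19, F)) = Mul(Rational(-19, 4), F))
S = Rational(20991, 487) (S = Mul(20991, Rational(1, 487)) = Rational(20991, 487) ≈ 43.103)
m = Rational(-606415, 24094812) (m = Mul(Add(Rational(20991, 487), Mul(Rational(-19, 4), -122)), Pow(Add(-24816, 78), -1)) = Mul(Add(Rational(20991, 487), Rational(1159, 2)), Pow(-24738, -1)) = Mul(Rational(606415, 974), Rational(-1, 24738)) = Rational(-606415, 24094812) ≈ -0.025168)
Add(Function('Y')(-40, -62), m) = Add(-40, Rational(-606415, 24094812)) = Rational(-964398895, 24094812)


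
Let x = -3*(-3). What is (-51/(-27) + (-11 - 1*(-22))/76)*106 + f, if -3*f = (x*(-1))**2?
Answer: 64489/342 ≈ 188.56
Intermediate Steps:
x = 9
f = -27 (f = -(9*(-1))**2/3 = -1/3*(-9)**2 = -1/3*81 = -27)
(-51/(-27) + (-11 - 1*(-22))/76)*106 + f = (-51/(-27) + (-11 - 1*(-22))/76)*106 - 27 = (-51*(-1/27) + (-11 + 22)*(1/76))*106 - 27 = (17/9 + 11*(1/76))*106 - 27 = (17/9 + 11/76)*106 - 27 = (1391/684)*106 - 27 = 73723/342 - 27 = 64489/342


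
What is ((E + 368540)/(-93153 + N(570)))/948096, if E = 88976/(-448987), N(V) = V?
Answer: -13789131667/3284249058766368 ≈ -4.1986e-6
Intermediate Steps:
E = -88976/448987 (E = 88976*(-1/448987) = -88976/448987 ≈ -0.19817)
((E + 368540)/(-93153 + N(570)))/948096 = ((-88976/448987 + 368540)/(-93153 + 570))/948096 = ((165469580004/448987)/(-92583))*(1/948096) = ((165469580004/448987)*(-1/92583))*(1/948096) = -55156526668/13856187807*1/948096 = -13789131667/3284249058766368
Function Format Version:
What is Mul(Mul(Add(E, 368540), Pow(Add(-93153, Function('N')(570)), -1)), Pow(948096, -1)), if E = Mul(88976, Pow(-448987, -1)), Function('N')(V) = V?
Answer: Rational(-13789131667, 3284249058766368) ≈ -4.1986e-6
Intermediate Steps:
E = Rational(-88976, 448987) (E = Mul(88976, Rational(-1, 448987)) = Rational(-88976, 448987) ≈ -0.19817)
Mul(Mul(Add(E, 368540), Pow(Add(-93153, Function('N')(570)), -1)), Pow(948096, -1)) = Mul(Mul(Add(Rational(-88976, 448987), 368540), Pow(Add(-93153, 570), -1)), Pow(948096, -1)) = Mul(Mul(Rational(165469580004, 448987), Pow(-92583, -1)), Rational(1, 948096)) = Mul(Mul(Rational(165469580004, 448987), Rational(-1, 92583)), Rational(1, 948096)) = Mul(Rational(-55156526668, 13856187807), Rational(1, 948096)) = Rational(-13789131667, 3284249058766368)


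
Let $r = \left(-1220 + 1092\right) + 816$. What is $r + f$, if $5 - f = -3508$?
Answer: $4201$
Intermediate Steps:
$f = 3513$ ($f = 5 - -3508 = 5 + 3508 = 3513$)
$r = 688$ ($r = -128 + 816 = 688$)
$r + f = 688 + 3513 = 4201$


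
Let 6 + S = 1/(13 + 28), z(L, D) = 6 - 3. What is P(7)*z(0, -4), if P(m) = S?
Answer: -735/41 ≈ -17.927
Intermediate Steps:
z(L, D) = 3
S = -245/41 (S = -6 + 1/(13 + 28) = -6 + 1/41 = -245/41 ≈ -5.9756)
P(m) = -245/41
P(7)*z(0, -4) = -245/41*3 = -735/41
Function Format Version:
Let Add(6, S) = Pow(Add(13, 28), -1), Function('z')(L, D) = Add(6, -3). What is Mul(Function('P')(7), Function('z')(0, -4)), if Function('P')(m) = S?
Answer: Rational(-735, 41) ≈ -17.927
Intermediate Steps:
Function('z')(L, D) = 3
S = Rational(-245, 41) (S = Add(-6, Pow(Add(13, 28), -1)) = Add(-6, Pow(41, -1)) = Add(-6, Rational(1, 41)) = Rational(-245, 41) ≈ -5.9756)
Function('P')(m) = Rational(-245, 41)
Mul(Function('P')(7), Function('z')(0, -4)) = Mul(Rational(-245, 41), 3) = Rational(-735, 41)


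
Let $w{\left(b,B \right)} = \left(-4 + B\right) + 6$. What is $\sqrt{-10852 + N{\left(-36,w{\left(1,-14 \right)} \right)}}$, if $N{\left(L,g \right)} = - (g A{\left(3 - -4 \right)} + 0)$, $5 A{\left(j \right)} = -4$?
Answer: $\frac{2 i \sqrt{67885}}{5} \approx 104.22 i$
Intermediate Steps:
$A{\left(j \right)} = - \frac{4}{5}$ ($A{\left(j \right)} = \frac{1}{5} \left(-4\right) = - \frac{4}{5}$)
$w{\left(b,B \right)} = 2 + B$
$N{\left(L,g \right)} = \frac{4 g}{5}$ ($N{\left(L,g \right)} = - (g \left(- \frac{4}{5}\right) + 0) = - (- \frac{4 g}{5} + 0) = - \frac{\left(-4\right) g}{5} = \frac{4 g}{5}$)
$\sqrt{-10852 + N{\left(-36,w{\left(1,-14 \right)} \right)}} = \sqrt{-10852 + \frac{4 \left(2 - 14\right)}{5}} = \sqrt{-10852 + \frac{4}{5} \left(-12\right)} = \sqrt{-10852 - \frac{48}{5}} = \sqrt{- \frac{54308}{5}} = \frac{2 i \sqrt{67885}}{5}$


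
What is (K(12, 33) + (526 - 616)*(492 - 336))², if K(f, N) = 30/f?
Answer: 788205625/4 ≈ 1.9705e+8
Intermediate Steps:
(K(12, 33) + (526 - 616)*(492 - 336))² = (30/12 + (526 - 616)*(492 - 336))² = (30*(1/12) - 90*156)² = (5/2 - 14040)² = (-28075/2)² = 788205625/4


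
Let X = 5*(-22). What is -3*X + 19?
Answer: 349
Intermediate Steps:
X = -110
-3*X + 19 = -3*(-110) + 19 = 330 + 19 = 349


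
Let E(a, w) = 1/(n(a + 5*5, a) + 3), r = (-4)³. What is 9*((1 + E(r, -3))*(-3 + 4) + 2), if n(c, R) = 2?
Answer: 144/5 ≈ 28.800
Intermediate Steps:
r = -64
E(a, w) = ⅕ (E(a, w) = 1/(2 + 3) = 1/5 = ⅕)
9*((1 + E(r, -3))*(-3 + 4) + 2) = 9*((1 + ⅕)*(-3 + 4) + 2) = 9*((6/5)*1 + 2) = 9*(6/5 + 2) = 9*(16/5) = 144/5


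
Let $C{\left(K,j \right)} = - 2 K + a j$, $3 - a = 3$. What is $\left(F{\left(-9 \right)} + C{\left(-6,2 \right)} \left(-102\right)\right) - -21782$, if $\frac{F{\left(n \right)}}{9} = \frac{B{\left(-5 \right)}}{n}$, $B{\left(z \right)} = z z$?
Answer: $20533$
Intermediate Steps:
$a = 0$ ($a = 3 - 3 = 0$)
$C{\left(K,j \right)} = - 2 K$ ($C{\left(K,j \right)} = - 2 K + 0 j = - 2 K + 0 = - 2 K$)
$B{\left(z \right)} = z^{2}$
$F{\left(n \right)} = \frac{225}{n}$ ($F{\left(n \right)} = 9 \frac{\left(-5\right)^{2}}{n} = 9 \frac{25}{n} = \frac{225}{n}$)
$\left(F{\left(-9 \right)} + C{\left(-6,2 \right)} \left(-102\right)\right) - -21782 = \left(\frac{225}{-9} + \left(-2\right) \left(-6\right) \left(-102\right)\right) - -21782 = \left(225 \left(- \frac{1}{9}\right) + 12 \left(-102\right)\right) + 21782 = \left(-25 - 1224\right) + 21782 = -1249 + 21782 = 20533$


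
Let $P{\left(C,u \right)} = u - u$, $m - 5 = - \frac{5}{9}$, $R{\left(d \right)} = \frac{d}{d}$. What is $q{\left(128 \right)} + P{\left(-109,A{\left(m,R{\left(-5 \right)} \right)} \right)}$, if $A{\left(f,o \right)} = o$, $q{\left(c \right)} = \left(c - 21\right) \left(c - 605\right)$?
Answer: $-51039$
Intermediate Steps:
$R{\left(d \right)} = 1$
$q{\left(c \right)} = \left(-605 + c\right) \left(-21 + c\right)$ ($q{\left(c \right)} = \left(-21 + c\right) \left(-605 + c\right) = \left(-605 + c\right) \left(-21 + c\right)$)
$m = \frac{40}{9}$ ($m = 5 - \frac{5}{9} = \frac{40}{9} \approx 4.4444$)
$P{\left(C,u \right)} = 0$
$q{\left(128 \right)} + P{\left(-109,A{\left(m,R{\left(-5 \right)} \right)} \right)} = \left(12705 + 128^{2} - 80128\right) + 0 = \left(12705 + 16384 - 80128\right) + 0 = -51039 + 0 = -51039$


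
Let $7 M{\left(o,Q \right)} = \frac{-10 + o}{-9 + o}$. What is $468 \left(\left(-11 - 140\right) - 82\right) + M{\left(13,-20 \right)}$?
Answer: $- \frac{3053229}{28} \approx -1.0904 \cdot 10^{5}$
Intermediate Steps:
$M{\left(o,Q \right)} = \frac{-10 + o}{7 \left(-9 + o\right)}$ ($M{\left(o,Q \right)} = \frac{\left(-10 + o\right) \frac{1}{-9 + o}}{7} = \frac{\frac{1}{-9 + o} \left(-10 + o\right)}{7} = \frac{-10 + o}{7 \left(-9 + o\right)}$)
$468 \left(\left(-11 - 140\right) - 82\right) + M{\left(13,-20 \right)} = 468 \left(\left(-11 - 140\right) - 82\right) + \frac{-10 + 13}{7 \left(-9 + 13\right)} = 468 \left(-151 - 82\right) + \frac{1}{7} \cdot \frac{1}{4} \cdot 3 = 468 \left(-233\right) + \frac{1}{7} \cdot \frac{1}{4} \cdot 3 = -109044 + \frac{3}{28} = - \frac{3053229}{28}$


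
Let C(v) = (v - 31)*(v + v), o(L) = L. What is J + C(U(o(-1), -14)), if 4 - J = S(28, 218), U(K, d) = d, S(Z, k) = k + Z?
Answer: 1018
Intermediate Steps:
S(Z, k) = Z + k
J = -242 (J = 4 - (28 + 218) = 4 - 1*246 = 4 - 246 = -242)
C(v) = 2*v*(-31 + v) (C(v) = (-31 + v)*(2*v) = 2*v*(-31 + v))
J + C(U(o(-1), -14)) = -242 + 2*(-14)*(-31 - 14) = -242 + 2*(-14)*(-45) = -242 + 1260 = 1018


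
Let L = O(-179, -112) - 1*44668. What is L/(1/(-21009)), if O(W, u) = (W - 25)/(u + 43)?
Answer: 21582461664/23 ≈ 9.3837e+8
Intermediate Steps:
O(W, u) = (-25 + W)/(43 + u)
L = -1027296/23 (L = (-25 - 179)/(43 - 112) - 1*44668 = -204/(-69) - 44668 = -1/69*(-204) - 44668 = 68/23 - 44668 = -1027296/23 ≈ -44665.)
L/(1/(-21009)) = -1027296/(23*(1/(-21009))) = -1027296/(23*(-1/21009)) = -1027296/23*(-21009) = 21582461664/23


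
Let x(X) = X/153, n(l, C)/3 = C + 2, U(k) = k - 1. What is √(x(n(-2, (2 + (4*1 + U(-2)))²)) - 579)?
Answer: I*√1505418/51 ≈ 24.058*I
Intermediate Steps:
U(k) = -1 + k
n(l, C) = 6 + 3*C (n(l, C) = 3*(C + 2) = 3*(2 + C) = 6 + 3*C)
x(X) = X/153 (x(X) = X*(1/153) = X/153)
√(x(n(-2, (2 + (4*1 + U(-2)))²)) - 579) = √((6 + 3*(2 + (4*1 + (-1 - 2)))²)/153 - 579) = √((6 + 3*(2 + (4 - 3))²)/153 - 579) = √((6 + 3*(2 + 1)²)/153 - 579) = √((6 + 3*3²)/153 - 579) = √((6 + 3*9)/153 - 579) = √((6 + 27)/153 - 579) = √((1/153)*33 - 579) = √(11/51 - 579) = √(-29518/51) = I*√1505418/51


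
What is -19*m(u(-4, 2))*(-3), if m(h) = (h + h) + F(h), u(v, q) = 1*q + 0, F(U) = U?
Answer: 342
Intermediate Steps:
u(v, q) = q (u(v, q) = q + 0 = q)
m(h) = 3*h (m(h) = (h + h) + h = 2*h + h = 3*h)
-19*m(u(-4, 2))*(-3) = -57*2*(-3) = -19*6*(-3) = -114*(-3) = 342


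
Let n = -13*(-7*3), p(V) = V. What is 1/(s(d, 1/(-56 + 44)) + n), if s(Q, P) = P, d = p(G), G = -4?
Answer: 12/3275 ≈ 0.0036641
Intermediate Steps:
d = -4
n = 273 (n = -(-273) = -13*(-21) = 273)
1/(s(d, 1/(-56 + 44)) + n) = 1/(1/(-56 + 44) + 273) = 1/(1/(-12) + 273) = 1/(-1/12 + 273) = 1/(3275/12) = 12/3275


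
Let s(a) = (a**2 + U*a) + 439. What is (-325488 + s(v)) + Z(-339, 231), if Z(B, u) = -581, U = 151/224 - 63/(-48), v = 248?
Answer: -7381733/28 ≈ -2.6363e+5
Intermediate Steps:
U = 445/224 (U = 151*(1/224) - 63*(-1/48) = 151/224 + 21/16 = 445/224 ≈ 1.9866)
s(a) = 439 + a**2 + 445*a/224 (s(a) = (a**2 + 445*a/224) + 439 = 439 + a**2 + 445*a/224)
(-325488 + s(v)) + Z(-339, 231) = (-325488 + (439 + 248**2 + (445/224)*248)) - 581 = (-325488 + (439 + 61504 + 13795/28)) - 581 = (-325488 + 1748199/28) - 581 = -7365465/28 - 581 = -7381733/28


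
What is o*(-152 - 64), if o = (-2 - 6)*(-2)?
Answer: -3456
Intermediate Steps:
o = 16 (o = -8*(-2) = 16)
o*(-152 - 64) = 16*(-152 - 64) = 16*(-216) = -3456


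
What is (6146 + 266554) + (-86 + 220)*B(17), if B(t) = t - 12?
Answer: 273370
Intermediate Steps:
B(t) = -12 + t
(6146 + 266554) + (-86 + 220)*B(17) = (6146 + 266554) + (-86 + 220)*(-12 + 17) = 272700 + 134*5 = 272700 + 670 = 273370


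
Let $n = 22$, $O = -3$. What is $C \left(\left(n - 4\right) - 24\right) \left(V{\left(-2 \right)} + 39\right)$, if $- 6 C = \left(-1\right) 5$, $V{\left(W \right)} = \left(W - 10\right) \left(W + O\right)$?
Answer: $-495$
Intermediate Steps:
$V{\left(W \right)} = \left(-10 + W\right) \left(-3 + W\right)$ ($V{\left(W \right)} = \left(W - 10\right) \left(W - 3\right) = \left(W - 10\right) \left(-3 + W\right) = \left(-10 + W\right) \left(-3 + W\right)$)
$C = \frac{5}{6}$ ($C = - \frac{\left(-1\right) 5}{6} = \left(- \frac{1}{6}\right) \left(-5\right) = \frac{5}{6} \approx 0.83333$)
$C \left(\left(n - 4\right) - 24\right) \left(V{\left(-2 \right)} + 39\right) = \frac{5 \left(\left(22 - 4\right) - 24\right)}{6} \left(\left(30 + \left(-2\right)^{2} - -26\right) + 39\right) = \frac{5 \left(18 - 24\right)}{6} \left(\left(30 + 4 + 26\right) + 39\right) = \frac{5}{6} \left(-6\right) \left(60 + 39\right) = \left(-5\right) 99 = -495$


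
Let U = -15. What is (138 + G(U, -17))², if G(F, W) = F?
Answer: 15129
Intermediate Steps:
(138 + G(U, -17))² = (138 - 15)² = 123² = 15129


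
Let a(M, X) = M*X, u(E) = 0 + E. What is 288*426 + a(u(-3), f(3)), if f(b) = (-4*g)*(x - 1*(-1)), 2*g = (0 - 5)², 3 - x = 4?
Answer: 122688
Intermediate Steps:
x = -1 (x = 3 - 1*4 = 3 - 4 = -1)
u(E) = E
g = 25/2 (g = (0 - 5)²/2 = (½)*(-5)² = (½)*25 = 25/2 ≈ 12.500)
f(b) = 0 (f(b) = (-4*25/2)*(-1 - 1*(-1)) = -50*(-1 + 1) = -50*0 = 0)
288*426 + a(u(-3), f(3)) = 288*426 - 3*0 = 122688 + 0 = 122688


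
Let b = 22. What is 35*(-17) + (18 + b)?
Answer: -555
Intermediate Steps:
35*(-17) + (18 + b) = 35*(-17) + (18 + 22) = -595 + 40 = -555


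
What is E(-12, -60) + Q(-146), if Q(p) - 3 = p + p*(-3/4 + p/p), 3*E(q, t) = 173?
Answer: -731/6 ≈ -121.83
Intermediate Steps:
E(q, t) = 173/3 (E(q, t) = (1/3)*173 = 173/3)
Q(p) = 3 + 5*p/4 (Q(p) = 3 + (p + p*(-3/4 + p/p)) = 3 + (p + p*(-3*1/4 + 1)) = 3 + (p + p*(-3/4 + 1)) = 3 + (p + p*(1/4)) = 3 + (p + p/4) = 3 + 5*p/4)
E(-12, -60) + Q(-146) = 173/3 + (3 + (5/4)*(-146)) = 173/3 + (3 - 365/2) = 173/3 - 359/2 = -731/6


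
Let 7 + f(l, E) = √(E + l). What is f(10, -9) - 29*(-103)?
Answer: 2981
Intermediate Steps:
f(l, E) = -7 + √(E + l)
f(10, -9) - 29*(-103) = (-7 + √(-9 + 10)) - 29*(-103) = (-7 + √1) + 2987 = (-7 + 1) + 2987 = -6 + 2987 = 2981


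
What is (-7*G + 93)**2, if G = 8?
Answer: 1369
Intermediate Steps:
(-7*G + 93)**2 = (-7*8 + 93)**2 = (-56 + 93)**2 = 37**2 = 1369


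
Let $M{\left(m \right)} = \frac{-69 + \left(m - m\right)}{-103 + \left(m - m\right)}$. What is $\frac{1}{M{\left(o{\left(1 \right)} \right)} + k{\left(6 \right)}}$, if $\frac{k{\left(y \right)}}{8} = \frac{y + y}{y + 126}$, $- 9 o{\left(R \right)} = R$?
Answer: $\frac{1133}{1583} \approx 0.71573$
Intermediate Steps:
$o{\left(R \right)} = - \frac{R}{9}$
$k{\left(y \right)} = \frac{16 y}{126 + y}$ ($k{\left(y \right)} = 8 \frac{y + y}{y + 126} = 8 \frac{2 y}{126 + y} = \frac{16 y}{126 + y}$)
$M{\left(m \right)} = \frac{69}{103}$ ($M{\left(m \right)} = \frac{-69 + 0}{-103 + 0} = - \frac{69}{-103} = \left(-69\right) \left(- \frac{1}{103}\right) = \frac{69}{103}$)
$\frac{1}{M{\left(o{\left(1 \right)} \right)} + k{\left(6 \right)}} = \frac{1}{\frac{69}{103} + 16 \cdot 6 \frac{1}{126 + 6}} = \frac{1}{\frac{69}{103} + 16 \cdot 6 \cdot \frac{1}{132}} = \frac{1}{\frac{69}{103} + \frac{8}{11}} = \frac{1}{\frac{1583}{1133}} = \frac{1133}{1583}$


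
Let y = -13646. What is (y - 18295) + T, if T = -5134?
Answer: -37075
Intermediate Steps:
(y - 18295) + T = (-13646 - 18295) - 5134 = -31941 - 5134 = -37075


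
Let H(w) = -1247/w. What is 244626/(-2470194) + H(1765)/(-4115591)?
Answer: -296160769178012/2990588993927385 ≈ -0.099031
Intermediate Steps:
244626/(-2470194) + H(1765)/(-4115591) = 244626/(-2470194) - 1247/1765/(-4115591) = 244626*(-1/2470194) - 1247*1/1765*(-1/4115591) = -40771/411699 - 1247/1765*(-1/4115591) = -40771/411699 + 1247/7264018115 = -296160769178012/2990588993927385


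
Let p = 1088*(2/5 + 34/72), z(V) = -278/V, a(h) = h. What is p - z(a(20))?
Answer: 86659/90 ≈ 962.88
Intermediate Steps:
p = 42704/45 (p = 1088*(2*(⅕) + 34*(1/72)) = 1088*(⅖ + 17/36) = 1088*(157/180) = 42704/45 ≈ 948.98)
p - z(a(20)) = 42704/45 - (-278)/20 = 42704/45 - 1*(-139/10) = 42704/45 + 139/10 = 86659/90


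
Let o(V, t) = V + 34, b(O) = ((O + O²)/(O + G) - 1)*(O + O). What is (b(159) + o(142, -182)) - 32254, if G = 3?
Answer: 157876/9 ≈ 17542.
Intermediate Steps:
b(O) = 2*O*(-1 + (O + O²)/(3 + O)) (b(O) = ((O + O²)/(O + 3) - 1)*(O + O) = ((O + O²)/(3 + O) - 1)*(2*O) = (-1 + (O + O²)/(3 + O))*(2*O) = 2*O*(-1 + (O + O²)/(3 + O)))
o(V, t) = 34 + V
(b(159) + o(142, -182)) - 32254 = (2*159*(-3 + 159²)/(3 + 159) + (34 + 142)) - 32254 = (2*159*(-3 + 25281)/162 + 176) - 32254 = (2*159*(1/162)*25278 + 176) - 32254 = (446578/9 + 176) - 32254 = 448162/9 - 32254 = 157876/9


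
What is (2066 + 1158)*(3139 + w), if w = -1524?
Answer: 5206760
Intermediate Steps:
(2066 + 1158)*(3139 + w) = (2066 + 1158)*(3139 - 1524) = 3224*1615 = 5206760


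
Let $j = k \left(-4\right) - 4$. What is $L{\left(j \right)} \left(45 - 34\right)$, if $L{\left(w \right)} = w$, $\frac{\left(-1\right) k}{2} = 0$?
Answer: $-44$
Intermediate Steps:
$k = 0$ ($k = \left(-2\right) 0 = 0$)
$j = -4$ ($j = 0 \left(-4\right) - 4 = 0 - 4 = -4$)
$L{\left(j \right)} \left(45 - 34\right) = - 4 \left(45 - 34\right) = \left(-4\right) 11 = -44$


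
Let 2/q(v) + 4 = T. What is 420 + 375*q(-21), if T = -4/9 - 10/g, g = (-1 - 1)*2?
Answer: 240/7 ≈ 34.286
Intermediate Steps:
g = -4 (g = -2*2 = -4)
T = 37/18 (T = -4/9 - 10/(-4) = -4*1/9 - 10*(-1/4) = -4/9 + 5/2 = 37/18 ≈ 2.0556)
q(v) = -36/35 (q(v) = 2/(-4 + 37/18) = 2/(-35/18) = 2*(-18/35) = -36/35)
420 + 375*q(-21) = 420 + 375*(-36/35) = 420 - 2700/7 = 240/7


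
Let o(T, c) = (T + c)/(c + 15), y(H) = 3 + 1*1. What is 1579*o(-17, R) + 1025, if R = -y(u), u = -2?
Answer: -21884/11 ≈ -1989.5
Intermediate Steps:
y(H) = 4 (y(H) = 3 + 1 = 4)
R = -4 (R = -1*4 = -4)
o(T, c) = (T + c)/(15 + c)
1579*o(-17, R) + 1025 = 1579*((-17 - 4)/(15 - 4)) + 1025 = 1579*(-21/11) + 1025 = -33159/11 + 1025 = -21884/11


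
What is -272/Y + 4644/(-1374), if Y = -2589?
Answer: -1941598/592881 ≈ -3.2749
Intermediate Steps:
-272/Y + 4644/(-1374) = -272/(-2589) + 4644/(-1374) = -272*(-1/2589) + 4644*(-1/1374) = 272/2589 - 774/229 = -1941598/592881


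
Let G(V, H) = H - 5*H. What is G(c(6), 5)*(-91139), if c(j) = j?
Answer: 1822780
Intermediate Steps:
G(V, H) = -4*H
G(c(6), 5)*(-91139) = -4*5*(-91139) = -20*(-91139) = 1822780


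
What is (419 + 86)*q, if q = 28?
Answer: 14140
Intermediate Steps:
(419 + 86)*q = (419 + 86)*28 = 505*28 = 14140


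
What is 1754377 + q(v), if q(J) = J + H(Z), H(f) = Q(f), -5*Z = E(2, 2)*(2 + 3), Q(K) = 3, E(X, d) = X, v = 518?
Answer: 1754898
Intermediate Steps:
Z = -2 (Z = -2*(2 + 3)/5 = -2*5/5 = -⅕*10 = -2)
H(f) = 3
q(J) = 3 + J (q(J) = J + 3 = 3 + J)
1754377 + q(v) = 1754377 + (3 + 518) = 1754377 + 521 = 1754898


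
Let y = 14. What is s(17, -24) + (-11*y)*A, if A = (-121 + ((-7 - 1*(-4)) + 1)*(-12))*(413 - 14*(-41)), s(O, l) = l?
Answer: 14743782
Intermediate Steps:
A = -95739 (A = (-121 + ((-7 + 4) + 1)*(-12))*(413 + 574) = (-121 + (-3 + 1)*(-12))*987 = (-121 - 2*(-12))*987 = (-121 + 24)*987 = -97*987 = -95739)
s(17, -24) + (-11*y)*A = -24 - 11*14*(-95739) = -24 - 154*(-95739) = -24 + 14743806 = 14743782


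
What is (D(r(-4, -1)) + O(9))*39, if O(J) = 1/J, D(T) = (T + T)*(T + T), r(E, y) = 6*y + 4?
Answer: 1885/3 ≈ 628.33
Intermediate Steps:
r(E, y) = 4 + 6*y
D(T) = 4*T² (D(T) = (2*T)*(2*T) = 4*T²)
(D(r(-4, -1)) + O(9))*39 = (4*(4 + 6*(-1))² + 1/9)*39 = (4*(4 - 6)² + ⅑)*39 = (4*(-2)² + ⅑)*39 = (4*4 + ⅑)*39 = (16 + ⅑)*39 = (145/9)*39 = 1885/3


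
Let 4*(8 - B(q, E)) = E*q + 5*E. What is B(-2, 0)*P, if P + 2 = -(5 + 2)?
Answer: -72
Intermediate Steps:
B(q, E) = 8 - 5*E/4 - E*q/4 (B(q, E) = 8 - (E*q + 5*E)/4 = 8 - (5*E + E*q)/4 = 8 + (-5*E/4 - E*q/4) = 8 - 5*E/4 - E*q/4)
P = -9 (P = -2 - (5 + 2) = -2 - 1*7 = -2 - 7 = -9)
B(-2, 0)*P = (8 - 5/4*0 - ¼*0*(-2))*(-9) = (8 + 0 + 0)*(-9) = 8*(-9) = -72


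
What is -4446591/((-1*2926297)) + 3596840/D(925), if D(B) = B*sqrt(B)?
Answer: 4446591/2926297 + 719368*sqrt(37)/34225 ≈ 129.37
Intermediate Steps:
D(B) = B**(3/2)
-4446591/((-1*2926297)) + 3596840/D(925) = -4446591/((-1*2926297)) + 3596840/(925**(3/2)) = -4446591/(-2926297) + 3596840/((4625*sqrt(37))) = -4446591*(-1/2926297) + 3596840*(sqrt(37)/171125) = 4446591/2926297 + 719368*sqrt(37)/34225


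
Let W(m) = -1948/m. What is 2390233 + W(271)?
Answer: 647751195/271 ≈ 2.3902e+6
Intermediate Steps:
2390233 + W(271) = 2390233 - 1948/271 = 647751195/271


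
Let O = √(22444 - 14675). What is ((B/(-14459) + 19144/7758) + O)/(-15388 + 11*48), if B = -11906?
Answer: -92292461/416722405230 - √7769/14860 ≈ -0.0061530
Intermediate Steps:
O = √7769 ≈ 88.142
((B/(-14459) + 19144/7758) + O)/(-15388 + 11*48) = ((-11906/(-14459) + 19144/7758) + √7769)/(-15388 + 11*48) = ((-11906*(-1/14459) + 19144*(1/7758)) + √7769)/(-15388 + 528) = ((11906/14459 + 9572/3879) + √7769)/(-14860) = (184584922/56086461 + √7769)*(-1/14860) = -92292461/416722405230 - √7769/14860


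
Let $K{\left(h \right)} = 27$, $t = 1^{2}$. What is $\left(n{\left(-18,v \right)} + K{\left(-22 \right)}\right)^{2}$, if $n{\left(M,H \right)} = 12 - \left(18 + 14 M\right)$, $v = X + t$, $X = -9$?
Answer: $74529$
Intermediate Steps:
$t = 1$
$v = -8$ ($v = -9 + 1 = -8$)
$n{\left(M,H \right)} = -6 - 14 M$ ($n{\left(M,H \right)} = 12 - \left(18 + 14 M\right) = -6 - 14 M$)
$\left(n{\left(-18,v \right)} + K{\left(-22 \right)}\right)^{2} = \left(\left(-6 - -252\right) + 27\right)^{2} = \left(\left(-6 + 252\right) + 27\right)^{2} = \left(246 + 27\right)^{2} = 273^{2} = 74529$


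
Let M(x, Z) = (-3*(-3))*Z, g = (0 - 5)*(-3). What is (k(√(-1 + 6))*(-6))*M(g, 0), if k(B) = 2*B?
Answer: 0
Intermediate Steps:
g = 15 (g = -5*(-3) = 15)
M(x, Z) = 9*Z
(k(√(-1 + 6))*(-6))*M(g, 0) = ((2*√(-1 + 6))*(-6))*(9*0) = ((2*√5)*(-6))*0 = -12*√5*0 = 0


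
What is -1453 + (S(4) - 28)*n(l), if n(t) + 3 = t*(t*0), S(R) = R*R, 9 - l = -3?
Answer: -1417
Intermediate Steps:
l = 12 (l = 9 - 1*(-3) = 9 + 3 = 12)
S(R) = R²
n(t) = -3 (n(t) = -3 + t*(t*0) = -3 + t*0 = -3 + 0 = -3)
-1453 + (S(4) - 28)*n(l) = -1453 + (4² - 28)*(-3) = -1453 + (16 - 28)*(-3) = -1453 - 12*(-3) = -1453 + 36 = -1417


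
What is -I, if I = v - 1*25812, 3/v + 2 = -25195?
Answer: 216794989/8399 ≈ 25812.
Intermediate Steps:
v = -1/8399 (v = 3/(-2 - 25195) = 3/(-25197) = 3*(-1/25197) = -1/8399 ≈ -0.00011906)
I = -216794989/8399 (I = -1/8399 - 1*25812 = -1/8399 - 25812 = -216794989/8399 ≈ -25812.)
-I = -1*(-216794989/8399) = 216794989/8399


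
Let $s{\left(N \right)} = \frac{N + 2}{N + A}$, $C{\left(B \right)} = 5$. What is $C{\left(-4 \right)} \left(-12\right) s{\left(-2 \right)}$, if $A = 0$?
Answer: $0$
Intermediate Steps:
$s{\left(N \right)} = \frac{2 + N}{N}$ ($s{\left(N \right)} = \frac{N + 2}{N + 0} = \frac{2 + N}{N}$)
$C{\left(-4 \right)} \left(-12\right) s{\left(-2 \right)} = 5 \left(-12\right) \frac{2 - 2}{-2} = - 60 \left(\left(- \frac{1}{2}\right) 0\right) = \left(-60\right) 0 = 0$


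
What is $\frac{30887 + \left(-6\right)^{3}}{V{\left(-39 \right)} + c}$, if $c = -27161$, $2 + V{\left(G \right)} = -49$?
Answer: $- \frac{30671}{27212} \approx -1.1271$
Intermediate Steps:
$V{\left(G \right)} = -51$ ($V{\left(G \right)} = -2 - 49 = -51$)
$\frac{30887 + \left(-6\right)^{3}}{V{\left(-39 \right)} + c} = \frac{30887 + \left(-6\right)^{3}}{-51 - 27161} = \frac{30887 - 216}{-27212} = 30671 \left(- \frac{1}{27212}\right) = - \frac{30671}{27212}$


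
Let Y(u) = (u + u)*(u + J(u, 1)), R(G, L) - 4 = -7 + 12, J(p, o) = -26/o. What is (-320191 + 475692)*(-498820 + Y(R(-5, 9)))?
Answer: -77614592126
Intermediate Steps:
R(G, L) = 9 (R(G, L) = 4 + (-7 + 12) = 4 + 5 = 9)
Y(u) = 2*u*(-26 + u) (Y(u) = (u + u)*(u - 26/1) = (2*u)*(u - 26*1) = (2*u)*(u - 26) = (2*u)*(-26 + u) = 2*u*(-26 + u))
(-320191 + 475692)*(-498820 + Y(R(-5, 9))) = (-320191 + 475692)*(-498820 + 2*9*(-26 + 9)) = 155501*(-498820 + 2*9*(-17)) = 155501*(-498820 - 306) = 155501*(-499126) = -77614592126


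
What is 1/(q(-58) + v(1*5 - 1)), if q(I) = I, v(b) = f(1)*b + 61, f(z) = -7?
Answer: -1/25 ≈ -0.040000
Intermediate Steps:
v(b) = 61 - 7*b (v(b) = -7*b + 61 = 61 - 7*b)
1/(q(-58) + v(1*5 - 1)) = 1/(-58 + (61 - 7*(1*5 - 1))) = 1/(-58 + (61 - 7*(5 - 1))) = 1/(-58 + (61 - 7*4)) = 1/(-58 + (61 - 28)) = 1/(-58 + 33) = 1/(-25) = -1/25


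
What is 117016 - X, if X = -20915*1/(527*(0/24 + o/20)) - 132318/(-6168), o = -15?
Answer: 190061492015/1625268 ≈ 1.1694e+5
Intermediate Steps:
X = 120868273/1625268 (X = -20915*1/(527*(0/24 - 15/20)) - 132318/(-6168) = -20915*1/(527*(0*(1/24) - 15*1/20)) - 132318*(-1/6168) = -20915*1/(527*(0 - 3/4)) + 22053/1028 = -20915/(527*(-3/4)) + 22053/1028 = -20915/(-1581/4) + 22053/1028 = -20915*(-4/1581) + 22053/1028 = 83660/1581 + 22053/1028 = 120868273/1625268 ≈ 74.368)
117016 - X = 117016 - 1*120868273/1625268 = 117016 - 120868273/1625268 = 190061492015/1625268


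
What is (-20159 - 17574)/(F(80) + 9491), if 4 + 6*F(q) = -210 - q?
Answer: -37733/9442 ≈ -3.9963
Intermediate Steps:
F(q) = -107/3 - q/6 (F(q) = -⅔ + (-210 - q)/6 = -⅔ + (-35 - q/6) = -107/3 - q/6)
(-20159 - 17574)/(F(80) + 9491) = (-20159 - 17574)/((-107/3 - ⅙*80) + 9491) = -37733/((-107/3 - 40/3) + 9491) = -37733/(-49 + 9491) = -37733/9442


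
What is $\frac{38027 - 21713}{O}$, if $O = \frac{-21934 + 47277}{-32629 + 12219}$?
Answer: $- \frac{332968740}{25343} \approx -13138.0$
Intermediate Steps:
$O = - \frac{25343}{20410}$ ($O = \frac{25343}{-20410} = 25343 \left(- \frac{1}{20410}\right) = - \frac{25343}{20410} \approx -1.2417$)
$\frac{38027 - 21713}{O} = \frac{38027 - 21713}{- \frac{25343}{20410}} = \left(38027 - 21713\right) \left(- \frac{20410}{25343}\right) = 16314 \left(- \frac{20410}{25343}\right) = - \frac{332968740}{25343}$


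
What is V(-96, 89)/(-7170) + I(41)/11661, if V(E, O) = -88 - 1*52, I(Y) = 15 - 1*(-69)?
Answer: 74494/2786979 ≈ 0.026729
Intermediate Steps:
I(Y) = 84 (I(Y) = 15 + 69 = 84)
V(E, O) = -140 (V(E, O) = -88 - 52 = -140)
V(-96, 89)/(-7170) + I(41)/11661 = -140/(-7170) + 84/11661 = -140*(-1/7170) + 84*(1/11661) = 14/717 + 28/3887 = 74494/2786979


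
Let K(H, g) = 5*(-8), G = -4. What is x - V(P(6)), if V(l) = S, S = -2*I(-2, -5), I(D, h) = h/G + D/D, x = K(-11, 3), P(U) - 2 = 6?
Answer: -71/2 ≈ -35.500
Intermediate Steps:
P(U) = 8 (P(U) = 2 + 6 = 8)
K(H, g) = -40
x = -40
I(D, h) = 1 - h/4 (I(D, h) = h/(-4) + D/D = h*(-¼) + 1 = -h/4 + 1 = 1 - h/4)
S = -9/2 (S = -2*(1 - ¼*(-5)) = -2*(1 + 5/4) = -2*9/4 = -9/2 ≈ -4.5000)
V(l) = -9/2
x - V(P(6)) = -40 - 1*(-9/2) = -40 + 9/2 = -71/2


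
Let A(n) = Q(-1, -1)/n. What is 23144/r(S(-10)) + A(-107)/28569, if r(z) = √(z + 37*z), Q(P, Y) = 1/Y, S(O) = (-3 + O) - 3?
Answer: 1/3056883 - 2893*I*√38/19 ≈ 3.2713e-7 - 938.61*I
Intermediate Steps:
S(O) = -6 + O
A(n) = -1/n (A(n) = 1/((-1)*n) = -1/n)
r(z) = √38*√z (r(z) = √(38*z) = √38*√z)
23144/r(S(-10)) + A(-107)/28569 = 23144/((√38*√(-6 - 10))) - 1/(-107)/28569 = 23144/((√38*√(-16))) - 1*(-1/107)*(1/28569) = 23144/((√38*(4*I))) + (1/107)*(1/28569) = 23144/((4*I*√38)) + 1/3056883 = 23144*(-I*√38/152) + 1/3056883 = -2893*I*√38/19 + 1/3056883 = 1/3056883 - 2893*I*√38/19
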